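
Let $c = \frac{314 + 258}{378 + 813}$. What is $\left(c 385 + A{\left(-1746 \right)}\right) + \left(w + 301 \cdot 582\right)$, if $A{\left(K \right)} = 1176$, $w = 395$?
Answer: $\frac{210733043}{1191} \approx 1.7694 \cdot 10^{5}$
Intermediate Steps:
$c = \frac{572}{1191} \approx 0.48027$
$\left(c 385 + A{\left(-1746 \right)}\right) + \left(w + 301 \cdot 582\right) = \left(\frac{572}{1191} \cdot 385 + 1176\right) + \left(395 + 301 \cdot 582\right) = \left(\frac{220220}{1191} + 1176\right) + \left(395 + 175182\right) = \frac{1620836}{1191} + 175577 = \frac{210733043}{1191}$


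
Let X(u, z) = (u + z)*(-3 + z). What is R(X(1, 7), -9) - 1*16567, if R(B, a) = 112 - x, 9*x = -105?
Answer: -49330/3 ≈ -16443.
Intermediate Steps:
x = -35/3 (x = (1/9)*(-105) = -35/3 ≈ -11.667)
X(u, z) = (-3 + z)*(u + z)
R(B, a) = 371/3 (R(B, a) = 112 - 1*(-35/3) = 112 + 35/3 = 371/3)
R(X(1, 7), -9) - 1*16567 = 371/3 - 1*16567 = 371/3 - 16567 = -49330/3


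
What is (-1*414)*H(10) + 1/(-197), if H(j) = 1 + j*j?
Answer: -8237359/197 ≈ -41814.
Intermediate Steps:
H(j) = 1 + j²
(-1*414)*H(10) + 1/(-197) = (-1*414)*(1 + 10²) + 1/(-197) = -414*(1 + 100) - 1/197 = -414*101 - 1/197 = -41814 - 1/197 = -8237359/197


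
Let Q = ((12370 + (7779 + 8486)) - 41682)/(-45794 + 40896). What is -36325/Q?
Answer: -177919850/13047 ≈ -13637.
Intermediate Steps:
Q = 13047/4898 (Q = ((12370 + 16265) - 41682)/(-4898) = (28635 - 41682)*(-1/4898) = -13047*(-1/4898) = 13047/4898 ≈ 2.6637)
-36325/Q = -36325/13047/4898 = -36325*4898/13047 = -177919850/13047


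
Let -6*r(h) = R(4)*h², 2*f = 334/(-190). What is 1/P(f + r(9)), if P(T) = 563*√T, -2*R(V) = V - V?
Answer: -I*√31730/94021 ≈ -0.0018946*I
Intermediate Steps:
R(V) = 0 (R(V) = -(V - V)/2 = -½*0 = 0)
f = -167/190 (f = (334/(-190))/2 = (334*(-1/190))/2 = (½)*(-167/95) = -167/190 ≈ -0.87895)
r(h) = 0 (r(h) = -0*h² = -⅙*0 = 0)
1/P(f + r(9)) = 1/(563*√(-167/190 + 0)) = 1/(563*√(-167/190)) = 1/(563*(I*√31730/190)) = 1/(563*I*√31730/190) = -I*√31730/94021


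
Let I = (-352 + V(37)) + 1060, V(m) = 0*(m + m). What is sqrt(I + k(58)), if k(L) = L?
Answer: sqrt(766) ≈ 27.677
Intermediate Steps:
V(m) = 0 (V(m) = 0*(2*m) = 0)
I = 708 (I = (-352 + 0) + 1060 = -352 + 1060 = 708)
sqrt(I + k(58)) = sqrt(708 + 58) = sqrt(766)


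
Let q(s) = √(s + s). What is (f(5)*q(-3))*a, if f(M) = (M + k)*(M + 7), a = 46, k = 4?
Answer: 4968*I*√6 ≈ 12169.0*I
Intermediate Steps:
q(s) = √2*√s (q(s) = √(2*s) = √2*√s)
f(M) = (4 + M)*(7 + M) (f(M) = (M + 4)*(M + 7) = (4 + M)*(7 + M))
(f(5)*q(-3))*a = ((28 + 5² + 11*5)*(√2*√(-3)))*46 = ((28 + 25 + 55)*(√2*(I*√3)))*46 = (108*(I*√6))*46 = (108*I*√6)*46 = 4968*I*√6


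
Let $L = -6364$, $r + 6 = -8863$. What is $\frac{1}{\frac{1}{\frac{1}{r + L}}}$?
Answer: $- \frac{1}{15233} \approx -6.5647 \cdot 10^{-5}$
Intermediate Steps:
$r = -8869$ ($r = -6 - 8863 = -8869$)
$\frac{1}{\frac{1}{\frac{1}{r + L}}} = \frac{1}{\frac{1}{\frac{1}{-8869 - 6364}}} = \frac{1}{\frac{1}{\frac{1}{-15233}}} = \frac{1}{\frac{1}{- \frac{1}{15233}}} = \frac{1}{-15233} = - \frac{1}{15233}$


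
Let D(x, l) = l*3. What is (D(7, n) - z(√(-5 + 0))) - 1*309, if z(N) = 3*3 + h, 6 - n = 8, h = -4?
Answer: -320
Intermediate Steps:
n = -2 (n = 6 - 1*8 = 6 - 8 = -2)
D(x, l) = 3*l
z(N) = 5 (z(N) = 3*3 - 4 = 9 - 4 = 5)
(D(7, n) - z(√(-5 + 0))) - 1*309 = (3*(-2) - 1*5) - 1*309 = (-6 - 5) - 309 = -11 - 309 = -320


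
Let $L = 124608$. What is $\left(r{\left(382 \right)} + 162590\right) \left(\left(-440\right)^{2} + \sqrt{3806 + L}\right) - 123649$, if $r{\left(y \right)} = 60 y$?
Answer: $35914612351 + 185510 \sqrt{128414} \approx 3.5981 \cdot 10^{10}$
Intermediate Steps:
$\left(r{\left(382 \right)} + 162590\right) \left(\left(-440\right)^{2} + \sqrt{3806 + L}\right) - 123649 = \left(60 \cdot 382 + 162590\right) \left(\left(-440\right)^{2} + \sqrt{3806 + 124608}\right) - 123649 = \left(22920 + 162590\right) \left(193600 + \sqrt{128414}\right) - 123649 = 185510 \left(193600 + \sqrt{128414}\right) - 123649 = \left(35914736000 + 185510 \sqrt{128414}\right) - 123649 = 35914612351 + 185510 \sqrt{128414}$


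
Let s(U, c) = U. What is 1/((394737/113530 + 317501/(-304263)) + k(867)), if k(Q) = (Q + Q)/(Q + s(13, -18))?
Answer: 1519891049160/6693427139657 ≈ 0.22707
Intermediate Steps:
k(Q) = 2*Q/(13 + Q) (k(Q) = (Q + Q)/(Q + 13) = (2*Q)/(13 + Q) = 2*Q/(13 + Q))
1/((394737/113530 + 317501/(-304263)) + k(867)) = 1/((394737/113530 + 317501/(-304263)) + 2*867/(13 + 867)) = 1/((394737*(1/113530) + 317501*(-1/304263)) + 2*867/880) = 1/((394737/113530 - 317501/304263) + 2*867*(1/880)) = 1/(84057975301/34542978390 + 867/440) = 1/(6693427139657/1519891049160) = 1519891049160/6693427139657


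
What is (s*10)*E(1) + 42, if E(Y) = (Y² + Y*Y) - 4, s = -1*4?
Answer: 122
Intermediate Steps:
s = -4
E(Y) = -4 + 2*Y² (E(Y) = (Y² + Y²) - 4 = 2*Y² - 4 = -4 + 2*Y²)
(s*10)*E(1) + 42 = (-4*10)*(-4 + 2*1²) + 42 = -40*(-4 + 2*1) + 42 = -40*(-4 + 2) + 42 = -40*(-2) + 42 = 80 + 42 = 122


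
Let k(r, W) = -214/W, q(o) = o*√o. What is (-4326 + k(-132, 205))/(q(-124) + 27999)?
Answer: -24836344956/161099378125 - 219986912*I*√31/161099378125 ≈ -0.15417 - 0.007603*I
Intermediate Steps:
q(o) = o^(3/2)
(-4326 + k(-132, 205))/(q(-124) + 27999) = (-4326 - 214/205)/((-124)^(3/2) + 27999) = (-4326 - 214*1/205)/(-248*I*√31 + 27999) = (-4326 - 214/205)/(27999 - 248*I*√31) = -887044/(205*(27999 - 248*I*√31))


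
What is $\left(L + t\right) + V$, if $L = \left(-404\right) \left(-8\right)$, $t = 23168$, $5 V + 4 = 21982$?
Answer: $\frac{153978}{5} \approx 30796.0$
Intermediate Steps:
$V = \frac{21978}{5}$ ($V = - \frac{4}{5} + \frac{1}{5} \cdot 21982 = - \frac{4}{5} + \frac{21982}{5} = \frac{21978}{5} \approx 4395.6$)
$L = 3232$
$\left(L + t\right) + V = \left(3232 + 23168\right) + \frac{21978}{5} = 26400 + \frac{21978}{5} = \frac{153978}{5}$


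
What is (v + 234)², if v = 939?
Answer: 1375929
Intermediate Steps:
(v + 234)² = (939 + 234)² = 1173² = 1375929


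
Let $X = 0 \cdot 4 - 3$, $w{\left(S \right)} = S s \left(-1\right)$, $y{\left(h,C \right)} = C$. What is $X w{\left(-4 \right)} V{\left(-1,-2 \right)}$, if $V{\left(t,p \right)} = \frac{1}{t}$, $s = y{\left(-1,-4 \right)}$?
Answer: $-48$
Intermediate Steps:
$s = -4$
$w{\left(S \right)} = 4 S$ ($w{\left(S \right)} = S \left(-4\right) \left(-1\right) = - 4 S \left(-1\right) = 4 S$)
$X = -3$ ($X = 0 - 3 = -3$)
$X w{\left(-4 \right)} V{\left(-1,-2 \right)} = \frac{\left(-3\right) 4 \left(-4\right)}{-1} = \left(-3\right) \left(-16\right) \left(-1\right) = 48 \left(-1\right) = -48$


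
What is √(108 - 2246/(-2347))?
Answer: √600179534/2347 ≈ 10.438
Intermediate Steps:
√(108 - 2246/(-2347)) = √(108 - 2246*(-1/2347)) = √(108 + 2246/2347) = √(255722/2347) = √600179534/2347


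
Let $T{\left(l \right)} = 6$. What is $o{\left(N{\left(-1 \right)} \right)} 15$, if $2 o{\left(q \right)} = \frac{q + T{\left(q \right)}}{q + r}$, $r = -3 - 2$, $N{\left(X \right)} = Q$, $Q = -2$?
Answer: $- \frac{30}{7} \approx -4.2857$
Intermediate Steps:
$N{\left(X \right)} = -2$
$r = -5$
$o{\left(q \right)} = \frac{6 + q}{2 \left(-5 + q\right)}$ ($o{\left(q \right)} = \frac{\left(q + 6\right) \frac{1}{q - 5}}{2} = \frac{\left(6 + q\right) \frac{1}{-5 + q}}{2} = \frac{\frac{1}{-5 + q} \left(6 + q\right)}{2} = \frac{6 + q}{2 \left(-5 + q\right)}$)
$o{\left(N{\left(-1 \right)} \right)} 15 = \frac{6 - 2}{2 \left(-5 - 2\right)} 15 = \frac{1}{2} \frac{1}{-7} \cdot 4 \cdot 15 = \frac{1}{2} \left(- \frac{1}{7}\right) 4 \cdot 15 = \left(- \frac{2}{7}\right) 15 = - \frac{30}{7}$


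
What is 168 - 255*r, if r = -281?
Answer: 71823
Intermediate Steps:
168 - 255*r = 168 - 255*(-281) = 168 + 71655 = 71823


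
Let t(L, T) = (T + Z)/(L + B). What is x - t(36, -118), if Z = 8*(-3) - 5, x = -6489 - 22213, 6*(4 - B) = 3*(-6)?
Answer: -1234039/43 ≈ -28699.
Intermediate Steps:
B = 7 (B = 4 - (-6)/2 = 4 - 1/6*(-18) = 4 + 3 = 7)
x = -28702
Z = -29 (Z = -24 - 5 = -29)
t(L, T) = (-29 + T)/(7 + L) (t(L, T) = (T - 29)/(L + 7) = (-29 + T)/(7 + L))
x - t(36, -118) = -28702 - (-29 - 118)/(7 + 36) = -28702 - (-147)/43 = -28702 - 1*(-147/43) = -28702 + 147/43 = -1234039/43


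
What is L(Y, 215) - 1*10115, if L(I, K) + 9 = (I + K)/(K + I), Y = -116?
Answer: -10123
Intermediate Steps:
L(I, K) = -8 (L(I, K) = -9 + (I + K)/(K + I) = -9 + (I + K)/(I + K) = -9 + 1 = -8)
L(Y, 215) - 1*10115 = -8 - 1*10115 = -8 - 10115 = -10123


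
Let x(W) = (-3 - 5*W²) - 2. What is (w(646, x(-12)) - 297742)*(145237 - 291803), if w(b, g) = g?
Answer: 43745114322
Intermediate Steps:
x(W) = -5 - 5*W²
(w(646, x(-12)) - 297742)*(145237 - 291803) = ((-5 - 5*(-12)²) - 297742)*(145237 - 291803) = ((-5 - 5*144) - 297742)*(-146566) = ((-5 - 720) - 297742)*(-146566) = (-725 - 297742)*(-146566) = -298467*(-146566) = 43745114322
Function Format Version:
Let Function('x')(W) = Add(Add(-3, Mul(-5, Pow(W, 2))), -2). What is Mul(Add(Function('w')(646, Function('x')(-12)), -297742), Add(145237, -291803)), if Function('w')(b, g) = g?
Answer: 43745114322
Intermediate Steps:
Function('x')(W) = Add(-5, Mul(-5, Pow(W, 2)))
Mul(Add(Function('w')(646, Function('x')(-12)), -297742), Add(145237, -291803)) = Mul(Add(Add(-5, Mul(-5, Pow(-12, 2))), -297742), Add(145237, -291803)) = Mul(Add(Add(-5, Mul(-5, 144)), -297742), -146566) = Mul(Add(Add(-5, -720), -297742), -146566) = Mul(Add(-725, -297742), -146566) = Mul(-298467, -146566) = 43745114322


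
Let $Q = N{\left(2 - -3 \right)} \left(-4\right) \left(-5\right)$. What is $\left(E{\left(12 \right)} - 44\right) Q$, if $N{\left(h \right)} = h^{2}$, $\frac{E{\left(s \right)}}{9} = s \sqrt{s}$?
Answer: $-22000 + 108000 \sqrt{3} \approx 1.6506 \cdot 10^{5}$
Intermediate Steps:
$E{\left(s \right)} = 9 s^{\frac{3}{2}}$ ($E{\left(s \right)} = 9 s \sqrt{s} = 9 s^{\frac{3}{2}}$)
$Q = 500$ ($Q = \left(2 - -3\right)^{2} \left(-4\right) \left(-5\right) = \left(2 + 3\right)^{2} \left(-4\right) \left(-5\right) = 5^{2} \left(-4\right) \left(-5\right) = 25 \left(-4\right) \left(-5\right) = \left(-100\right) \left(-5\right) = 500$)
$\left(E{\left(12 \right)} - 44\right) Q = \left(9 \cdot 12^{\frac{3}{2}} - 44\right) 500 = \left(9 \cdot 24 \sqrt{3} - 44\right) 500 = \left(216 \sqrt{3} - 44\right) 500 = \left(-44 + 216 \sqrt{3}\right) 500 = -22000 + 108000 \sqrt{3}$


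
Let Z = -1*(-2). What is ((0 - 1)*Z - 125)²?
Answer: 16129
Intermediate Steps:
Z = 2
((0 - 1)*Z - 125)² = ((0 - 1)*2 - 125)² = (-1*2 - 125)² = (-2 - 125)² = (-127)² = 16129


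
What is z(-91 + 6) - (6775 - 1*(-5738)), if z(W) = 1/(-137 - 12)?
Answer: -1864438/149 ≈ -12513.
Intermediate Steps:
z(W) = -1/149 (z(W) = 1/(-149) = -1/149)
z(-91 + 6) - (6775 - 1*(-5738)) = -1/149 - (6775 - 1*(-5738)) = -1/149 - (6775 + 5738) = -1/149 - 1*12513 = -1/149 - 12513 = -1864438/149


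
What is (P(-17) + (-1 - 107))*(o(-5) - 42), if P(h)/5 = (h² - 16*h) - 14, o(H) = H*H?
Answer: -44659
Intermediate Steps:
o(H) = H²
P(h) = -70 - 80*h + 5*h² (P(h) = 5*((h² - 16*h) - 14) = 5*(-14 + h² - 16*h) = -70 - 80*h + 5*h²)
(P(-17) + (-1 - 107))*(o(-5) - 42) = ((-70 - 80*(-17) + 5*(-17)²) + (-1 - 107))*((-5)² - 42) = ((-70 + 1360 + 5*289) - 108)*(25 - 42) = ((-70 + 1360 + 1445) - 108)*(-17) = (2735 - 108)*(-17) = 2627*(-17) = -44659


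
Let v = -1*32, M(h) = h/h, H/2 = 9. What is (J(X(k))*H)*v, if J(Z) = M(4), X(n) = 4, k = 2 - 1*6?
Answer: -576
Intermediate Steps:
H = 18 (H = 2*9 = 18)
M(h) = 1
k = -4 (k = 2 - 6 = -4)
J(Z) = 1
v = -32
(J(X(k))*H)*v = (1*18)*(-32) = 18*(-32) = -576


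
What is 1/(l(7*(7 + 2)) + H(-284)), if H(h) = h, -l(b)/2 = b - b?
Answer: -1/284 ≈ -0.0035211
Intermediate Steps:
l(b) = 0 (l(b) = -2*(b - b) = -2*0 = 0)
1/(l(7*(7 + 2)) + H(-284)) = 1/(0 - 284) = 1/(-284) = -1/284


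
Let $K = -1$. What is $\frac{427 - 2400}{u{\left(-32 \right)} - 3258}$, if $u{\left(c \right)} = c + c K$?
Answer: $\frac{1973}{3258} \approx 0.60559$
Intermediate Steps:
$u{\left(c \right)} = 0$ ($u{\left(c \right)} = c + c \left(-1\right) = c - c = 0$)
$\frac{427 - 2400}{u{\left(-32 \right)} - 3258} = \frac{427 - 2400}{0 - 3258} = - \frac{1973}{-3258} = \left(-1973\right) \left(- \frac{1}{3258}\right) = \frac{1973}{3258}$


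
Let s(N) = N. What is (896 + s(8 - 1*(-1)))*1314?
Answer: 1189170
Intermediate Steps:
(896 + s(8 - 1*(-1)))*1314 = (896 + (8 - 1*(-1)))*1314 = (896 + (8 + 1))*1314 = (896 + 9)*1314 = 905*1314 = 1189170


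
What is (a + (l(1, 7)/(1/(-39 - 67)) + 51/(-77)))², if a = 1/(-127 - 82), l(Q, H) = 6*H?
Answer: 42435479119504/2140369 ≈ 1.9826e+7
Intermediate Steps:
a = -1/209 (a = 1/(-209) = -1/209 ≈ -0.0047847)
(a + (l(1, 7)/(1/(-39 - 67)) + 51/(-77)))² = (-1/209 + ((6*7)/(1/(-39 - 67)) + 51/(-77)))² = (-1/209 + (42/(1/(-106)) + 51*(-1/77)))² = (-1/209 + (42/(-1/106) - 51/77))² = (-1/209 + (42*(-106) - 51/77))² = (-1/209 + (-4452 - 51/77))² = (-1/209 - 342855/77)² = (-6514252/1463)² = 42435479119504/2140369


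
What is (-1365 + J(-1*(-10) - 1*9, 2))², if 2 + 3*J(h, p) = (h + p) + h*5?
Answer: 1857769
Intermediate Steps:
J(h, p) = -⅔ + 2*h + p/3 (J(h, p) = -⅔ + ((h + p) + h*5)/3 = -⅔ + ((h + p) + 5*h)/3 = -⅔ + (p + 6*h)/3 = -⅔ + (2*h + p/3) = -⅔ + 2*h + p/3)
(-1365 + J(-1*(-10) - 1*9, 2))² = (-1365 + (-⅔ + 2*(-1*(-10) - 1*9) + (⅓)*2))² = (-1365 + (-⅔ + 2*(10 - 9) + ⅔))² = (-1365 + (-⅔ + 2*1 + ⅔))² = (-1365 + (-⅔ + 2 + ⅔))² = (-1365 + 2)² = (-1363)² = 1857769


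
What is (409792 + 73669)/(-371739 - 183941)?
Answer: -483461/555680 ≈ -0.87004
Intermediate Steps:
(409792 + 73669)/(-371739 - 183941) = 483461/(-555680) = 483461*(-1/555680) = -483461/555680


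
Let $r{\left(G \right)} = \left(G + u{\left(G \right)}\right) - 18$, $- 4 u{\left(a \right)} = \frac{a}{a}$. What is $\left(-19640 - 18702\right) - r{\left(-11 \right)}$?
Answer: $- \frac{153251}{4} \approx -38313.0$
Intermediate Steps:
$u{\left(a \right)} = - \frac{1}{4}$ ($u{\left(a \right)} = - \frac{a \frac{1}{a}}{4} = \left(- \frac{1}{4}\right) 1 = - \frac{1}{4}$)
$r{\left(G \right)} = - \frac{73}{4} + G$ ($r{\left(G \right)} = \left(G - \frac{1}{4}\right) - 18 = \left(- \frac{1}{4} + G\right) - 18 = - \frac{73}{4} + G$)
$\left(-19640 - 18702\right) - r{\left(-11 \right)} = \left(-19640 - 18702\right) - \left(- \frac{73}{4} - 11\right) = \left(-19640 - 18702\right) - - \frac{117}{4} = -38342 + \frac{117}{4} = - \frac{153251}{4}$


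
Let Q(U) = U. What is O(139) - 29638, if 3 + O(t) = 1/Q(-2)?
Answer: -59283/2 ≈ -29642.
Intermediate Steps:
O(t) = -7/2 (O(t) = -3 + 1/(-2) = -3 - 1/2 = -7/2)
O(139) - 29638 = -7/2 - 29638 = -59283/2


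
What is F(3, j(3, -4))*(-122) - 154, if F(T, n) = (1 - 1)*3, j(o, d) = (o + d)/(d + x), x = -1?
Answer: -154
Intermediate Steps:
j(o, d) = (d + o)/(-1 + d) (j(o, d) = (o + d)/(d - 1) = (d + o)/(-1 + d))
F(T, n) = 0 (F(T, n) = 0*3 = 0)
F(3, j(3, -4))*(-122) - 154 = 0*(-122) - 154 = 0 - 154 = -154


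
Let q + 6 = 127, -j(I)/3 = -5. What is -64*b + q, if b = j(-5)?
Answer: -839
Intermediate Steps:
j(I) = 15 (j(I) = -3*(-5) = 15)
b = 15
q = 121 (q = -6 + 127 = 121)
-64*b + q = -64*15 + 121 = -960 + 121 = -839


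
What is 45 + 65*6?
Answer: 435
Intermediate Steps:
45 + 65*6 = 45 + 390 = 435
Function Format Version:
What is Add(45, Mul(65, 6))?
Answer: 435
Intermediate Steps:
Add(45, Mul(65, 6)) = Add(45, 390) = 435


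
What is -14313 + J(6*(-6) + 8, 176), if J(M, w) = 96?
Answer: -14217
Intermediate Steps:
-14313 + J(6*(-6) + 8, 176) = -14313 + 96 = -14217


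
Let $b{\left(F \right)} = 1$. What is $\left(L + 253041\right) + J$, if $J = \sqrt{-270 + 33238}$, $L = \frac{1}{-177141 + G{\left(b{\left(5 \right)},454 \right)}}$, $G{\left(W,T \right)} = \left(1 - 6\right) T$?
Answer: $\frac{45398338850}{179411} + 2 \sqrt{8242} \approx 2.5322 \cdot 10^{5}$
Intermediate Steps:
$G{\left(W,T \right)} = - 5 T$
$L = - \frac{1}{179411}$ ($L = \frac{1}{-177141 - 2270} = \frac{1}{-179411} = - \frac{1}{179411} \approx -5.5738 \cdot 10^{-6}$)
$J = 2 \sqrt{8242}$ ($J = \sqrt{32968} = 2 \sqrt{8242} \approx 181.57$)
$\left(L + 253041\right) + J = \left(- \frac{1}{179411} + 253041\right) + 2 \sqrt{8242} = \frac{45398338850}{179411} + 2 \sqrt{8242}$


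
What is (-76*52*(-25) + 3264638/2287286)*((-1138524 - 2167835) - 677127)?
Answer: -450108267214286434/1143643 ≈ -3.9357e+11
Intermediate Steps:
(-76*52*(-25) + 3264638/2287286)*((-1138524 - 2167835) - 677127) = (-3952*(-25) + 3264638*(1/2287286))*(-3306359 - 677127) = (98800 + 1632319/1143643)*(-3983486) = (112993560719/1143643)*(-3983486) = -450108267214286434/1143643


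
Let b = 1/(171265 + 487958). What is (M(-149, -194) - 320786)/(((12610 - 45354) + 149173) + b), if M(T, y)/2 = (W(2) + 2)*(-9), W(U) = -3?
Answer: -295331904/107196473 ≈ -2.7551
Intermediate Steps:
b = 1/659223 ≈ 1.5169e-6
M(T, y) = 18 (M(T, y) = 2*((-3 + 2)*(-9)) = 2*(-1*(-9)) = 2*9 = 18)
(M(-149, -194) - 320786)/(((12610 - 45354) + 149173) + b) = (18 - 320786)/(((12610 - 45354) + 149173) + 1/659223) = -320768/((-32744 + 149173) + 1/659223) = -320768/(116429 + 1/659223) = -320768/76752674668/659223 = -320768*659223/76752674668 = -295331904/107196473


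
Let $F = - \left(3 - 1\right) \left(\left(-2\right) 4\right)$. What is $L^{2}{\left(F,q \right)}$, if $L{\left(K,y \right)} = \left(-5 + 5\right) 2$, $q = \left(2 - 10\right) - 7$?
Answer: $0$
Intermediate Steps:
$q = -15$ ($q = -8 - 7 = -15$)
$F = 16$ ($F = - 2 \left(-8\right) = \left(-1\right) \left(-16\right) = 16$)
$L{\left(K,y \right)} = 0$ ($L{\left(K,y \right)} = 0 \cdot 2 = 0$)
$L^{2}{\left(F,q \right)} = 0^{2} = 0$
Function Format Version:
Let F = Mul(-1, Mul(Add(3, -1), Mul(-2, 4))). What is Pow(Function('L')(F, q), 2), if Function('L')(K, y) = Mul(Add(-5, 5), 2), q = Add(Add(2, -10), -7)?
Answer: 0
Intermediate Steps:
q = -15 (q = Add(-8, -7) = -15)
F = 16 (F = Mul(-1, Mul(2, -8)) = Mul(-1, -16) = 16)
Function('L')(K, y) = 0 (Function('L')(K, y) = Mul(0, 2) = 0)
Pow(Function('L')(F, q), 2) = Pow(0, 2) = 0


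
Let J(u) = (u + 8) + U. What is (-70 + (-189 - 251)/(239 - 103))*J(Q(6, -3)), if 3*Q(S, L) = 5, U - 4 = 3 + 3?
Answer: -24485/17 ≈ -1440.3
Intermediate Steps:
U = 10 (U = 4 + (3 + 3) = 4 + 6 = 10)
Q(S, L) = 5/3 (Q(S, L) = (1/3)*5 = 5/3)
J(u) = 18 + u (J(u) = (u + 8) + 10 = (8 + u) + 10 = 18 + u)
(-70 + (-189 - 251)/(239 - 103))*J(Q(6, -3)) = (-70 + (-189 - 251)/(239 - 103))*(18 + 5/3) = (-70 - 440/136)*(59/3) = (-70 - 440*1/136)*(59/3) = (-70 - 55/17)*(59/3) = -1245/17*59/3 = -24485/17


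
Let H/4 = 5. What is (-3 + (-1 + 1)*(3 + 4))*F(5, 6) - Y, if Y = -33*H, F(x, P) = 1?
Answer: 657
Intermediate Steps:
H = 20 (H = 4*5 = 20)
Y = -660 (Y = -33*20 = -660)
(-3 + (-1 + 1)*(3 + 4))*F(5, 6) - Y = (-3 + (-1 + 1)*(3 + 4))*1 - 1*(-660) = (-3 + 0*7)*1 + 660 = (-3 + 0)*1 + 660 = -3*1 + 660 = -3 + 660 = 657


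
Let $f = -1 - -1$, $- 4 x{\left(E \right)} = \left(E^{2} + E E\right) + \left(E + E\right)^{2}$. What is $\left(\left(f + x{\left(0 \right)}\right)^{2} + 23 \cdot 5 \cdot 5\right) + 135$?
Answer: $710$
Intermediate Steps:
$x{\left(E \right)} = - \frac{3 E^{2}}{2}$ ($x{\left(E \right)} = - \frac{\left(E^{2} + E E\right) + \left(E + E\right)^{2}}{4} = - \frac{\left(E^{2} + E^{2}\right) + \left(2 E\right)^{2}}{4} = - \frac{2 E^{2} + 4 E^{2}}{4} = - \frac{6 E^{2}}{4} = - \frac{3 E^{2}}{2}$)
$f = 0$ ($f = -1 + 1 = 0$)
$\left(\left(f + x{\left(0 \right)}\right)^{2} + 23 \cdot 5 \cdot 5\right) + 135 = \left(\left(0 - \frac{3 \cdot 0^{2}}{2}\right)^{2} + 23 \cdot 5 \cdot 5\right) + 135 = \left(\left(0 - 0\right)^{2} + 23 \cdot 25\right) + 135 = \left(\left(0 + 0\right)^{2} + 575\right) + 135 = \left(0^{2} + 575\right) + 135 = \left(0 + 575\right) + 135 = 575 + 135 = 710$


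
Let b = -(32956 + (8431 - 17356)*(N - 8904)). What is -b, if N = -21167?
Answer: 268416631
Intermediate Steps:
b = -268416631 (b = -(32956 + (8431 - 17356)*(-21167 - 8904)) = -(32956 - 8925*(-30071)) = -(32956 + 268383675) = -1*268416631 = -268416631)
-b = -1*(-268416631) = 268416631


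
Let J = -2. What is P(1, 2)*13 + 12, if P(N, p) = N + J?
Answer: -1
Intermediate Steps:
P(N, p) = -2 + N (P(N, p) = N - 2 = -2 + N)
P(1, 2)*13 + 12 = (-2 + 1)*13 + 12 = -1*13 + 12 = -13 + 12 = -1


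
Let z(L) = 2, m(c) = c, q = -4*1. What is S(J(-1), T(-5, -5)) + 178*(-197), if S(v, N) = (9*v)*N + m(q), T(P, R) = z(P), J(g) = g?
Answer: -35088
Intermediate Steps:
q = -4
T(P, R) = 2
S(v, N) = -4 + 9*N*v (S(v, N) = (9*v)*N - 4 = 9*N*v - 4 = -4 + 9*N*v)
S(J(-1), T(-5, -5)) + 178*(-197) = (-4 + 9*2*(-1)) + 178*(-197) = (-4 - 18) - 35066 = -22 - 35066 = -35088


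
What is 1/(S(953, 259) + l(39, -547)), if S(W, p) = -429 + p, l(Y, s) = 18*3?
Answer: -1/116 ≈ -0.0086207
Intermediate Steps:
l(Y, s) = 54
1/(S(953, 259) + l(39, -547)) = 1/((-429 + 259) + 54) = 1/(-170 + 54) = 1/(-116) = -1/116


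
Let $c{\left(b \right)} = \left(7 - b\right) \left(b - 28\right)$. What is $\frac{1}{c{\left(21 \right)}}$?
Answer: $\frac{1}{98} \approx 0.010204$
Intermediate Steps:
$c{\left(b \right)} = \left(-28 + b\right) \left(7 - b\right)$ ($c{\left(b \right)} = \left(7 - b\right) \left(-28 + b\right) = \left(-28 + b\right) \left(7 - b\right)$)
$\frac{1}{c{\left(21 \right)}} = \frac{1}{-196 - 21^{2} + 35 \cdot 21} = \frac{1}{-196 - 441 + 735} = \frac{1}{98}$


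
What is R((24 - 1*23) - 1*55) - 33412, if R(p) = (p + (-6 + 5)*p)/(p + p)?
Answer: -33412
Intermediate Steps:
R(p) = 0 (R(p) = (p - p)/((2*p)) = 0*(1/(2*p)) = 0)
R((24 - 1*23) - 1*55) - 33412 = 0 - 33412 = -33412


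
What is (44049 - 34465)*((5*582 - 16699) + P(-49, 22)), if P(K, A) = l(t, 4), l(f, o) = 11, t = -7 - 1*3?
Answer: -132048352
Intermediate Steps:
t = -10 (t = -7 - 3 = -10)
P(K, A) = 11
(44049 - 34465)*((5*582 - 16699) + P(-49, 22)) = (44049 - 34465)*((5*582 - 16699) + 11) = 9584*((2910 - 16699) + 11) = 9584*(-13789 + 11) = 9584*(-13778) = -132048352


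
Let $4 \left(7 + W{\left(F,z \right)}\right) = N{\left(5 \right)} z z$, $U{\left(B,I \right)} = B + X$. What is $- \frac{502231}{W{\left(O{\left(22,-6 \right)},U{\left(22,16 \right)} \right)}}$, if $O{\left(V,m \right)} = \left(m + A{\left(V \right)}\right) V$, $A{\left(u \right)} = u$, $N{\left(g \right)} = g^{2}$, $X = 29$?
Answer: $- \frac{2008924}{64997} \approx -30.908$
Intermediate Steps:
$U{\left(B,I \right)} = 29 + B$ ($U{\left(B,I \right)} = B + 29 = 29 + B$)
$O{\left(V,m \right)} = V \left(V + m\right)$ ($O{\left(V,m \right)} = \left(m + V\right) V = \left(V + m\right) V = V \left(V + m\right)$)
$W{\left(F,z \right)} = -7 + \frac{25 z^{2}}{4}$ ($W{\left(F,z \right)} = -7 + \frac{5^{2} z z}{4} = -7 + \frac{25 z z}{4} = -7 + \frac{25 z^{2}}{4}$)
$- \frac{502231}{W{\left(O{\left(22,-6 \right)},U{\left(22,16 \right)} \right)}} = - \frac{502231}{-7 + \frac{25 \left(29 + 22\right)^{2}}{4}} = - \frac{502231}{-7 + \frac{25 \cdot 51^{2}}{4}} = - \frac{502231}{-7 + \frac{25}{4} \cdot 2601} = - \frac{502231}{-7 + \frac{65025}{4}} = - \frac{502231}{\frac{64997}{4}} = \left(-502231\right) \frac{4}{64997} = - \frac{2008924}{64997}$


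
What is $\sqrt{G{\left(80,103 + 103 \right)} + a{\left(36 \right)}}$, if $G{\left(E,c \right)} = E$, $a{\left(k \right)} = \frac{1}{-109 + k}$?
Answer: $\frac{\sqrt{426247}}{73} \approx 8.9435$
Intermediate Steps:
$\sqrt{G{\left(80,103 + 103 \right)} + a{\left(36 \right)}} = \sqrt{80 + \frac{1}{-109 + 36}} = \sqrt{80 + \frac{1}{-73}} = \sqrt{80 - \frac{1}{73}} = \sqrt{\frac{5839}{73}} = \frac{\sqrt{426247}}{73}$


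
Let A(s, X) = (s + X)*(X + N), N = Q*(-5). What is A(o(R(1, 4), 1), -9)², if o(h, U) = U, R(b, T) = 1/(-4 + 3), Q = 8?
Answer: 153664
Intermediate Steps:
R(b, T) = -1 (R(b, T) = 1/(-1) = -1)
N = -40 (N = 8*(-5) = -40)
A(s, X) = (-40 + X)*(X + s) (A(s, X) = (s + X)*(X - 40) = (X + s)*(-40 + X) = (-40 + X)*(X + s))
A(o(R(1, 4), 1), -9)² = ((-9)² - 40*(-9) - 40*1 - 9*1)² = (81 + 360 - 40 - 9)² = 392² = 153664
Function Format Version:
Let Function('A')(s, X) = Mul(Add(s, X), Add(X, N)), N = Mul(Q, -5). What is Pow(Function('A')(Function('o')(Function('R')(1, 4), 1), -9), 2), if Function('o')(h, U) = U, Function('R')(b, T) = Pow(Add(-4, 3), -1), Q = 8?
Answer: 153664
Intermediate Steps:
Function('R')(b, T) = -1 (Function('R')(b, T) = Pow(-1, -1) = -1)
N = -40 (N = Mul(8, -5) = -40)
Function('A')(s, X) = Mul(Add(-40, X), Add(X, s)) (Function('A')(s, X) = Mul(Add(s, X), Add(X, -40)) = Mul(Add(X, s), Add(-40, X)) = Mul(Add(-40, X), Add(X, s)))
Pow(Function('A')(Function('o')(Function('R')(1, 4), 1), -9), 2) = Pow(Add(Pow(-9, 2), Mul(-40, -9), Mul(-40, 1), Mul(-9, 1)), 2) = Pow(Add(81, 360, -40, -9), 2) = Pow(392, 2) = 153664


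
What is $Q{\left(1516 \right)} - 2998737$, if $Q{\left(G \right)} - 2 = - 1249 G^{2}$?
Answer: $-2873520479$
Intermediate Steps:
$Q{\left(G \right)} = 2 - 1249 G^{2}$
$Q{\left(1516 \right)} - 2998737 = \left(2 - 1249 \cdot 1516^{2}\right) - 2998737 = \left(2 - 2870521744\right) - 2998737 = -2870521742 - 2998737 = -2873520479$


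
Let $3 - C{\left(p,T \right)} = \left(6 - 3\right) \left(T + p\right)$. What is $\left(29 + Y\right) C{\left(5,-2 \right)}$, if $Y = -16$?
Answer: $-78$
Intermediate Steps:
$C{\left(p,T \right)} = 3 - 3 T - 3 p$ ($C{\left(p,T \right)} = 3 - \left(6 - 3\right) \left(T + p\right) = 3 - 3 \left(T + p\right) = 3 - \left(3 T + 3 p\right) = 3 - 3 T - 3 p$)
$\left(29 + Y\right) C{\left(5,-2 \right)} = \left(29 - 16\right) \left(3 - -6 - 15\right) = 13 \left(3 + 6 - 15\right) = 13 \left(-6\right) = -78$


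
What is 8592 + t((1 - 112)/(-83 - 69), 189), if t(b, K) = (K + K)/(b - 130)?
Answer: 24109536/2807 ≈ 8589.1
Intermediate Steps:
t(b, K) = 2*K/(-130 + b) (t(b, K) = (2*K)/(-130 + b) = 2*K/(-130 + b))
8592 + t((1 - 112)/(-83 - 69), 189) = 8592 + 2*189/(-130 + (1 - 112)/(-83 - 69)) = 8592 + 2*189/(-130 - 111/(-152)) = 8592 + 2*189/(-130 - 111*(-1/152)) = 8592 + 2*189/(-130 + 111/152) = 8592 + 2*189/(-19649/152) = 8592 + 2*189*(-152/19649) = 8592 - 8208/2807 = 24109536/2807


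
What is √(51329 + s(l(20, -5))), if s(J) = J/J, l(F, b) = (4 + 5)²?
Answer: √51330 ≈ 226.56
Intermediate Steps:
l(F, b) = 81 (l(F, b) = 9² = 81)
s(J) = 1
√(51329 + s(l(20, -5))) = √(51329 + 1) = √51330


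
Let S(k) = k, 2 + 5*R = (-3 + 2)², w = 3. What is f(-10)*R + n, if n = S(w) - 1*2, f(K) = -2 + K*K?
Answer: -93/5 ≈ -18.600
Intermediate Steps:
f(K) = -2 + K²
R = -⅕ (R = -⅖ + (-3 + 2)²/5 = -⅖ + (⅕)*(-1)² = -⅖ + (⅕)*1 = -⅖ + ⅕ = -⅕ ≈ -0.20000)
n = 1 (n = 3 - 1*2 = 3 - 2 = 1)
f(-10)*R + n = (-2 + (-10)²)*(-⅕) + 1 = (-2 + 100)*(-⅕) + 1 = 98*(-⅕) + 1 = -98/5 + 1 = -93/5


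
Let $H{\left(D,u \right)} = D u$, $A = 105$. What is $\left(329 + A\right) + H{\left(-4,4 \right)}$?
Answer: $418$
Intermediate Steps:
$\left(329 + A\right) + H{\left(-4,4 \right)} = \left(329 + 105\right) - 16 = 434 - 16 = 418$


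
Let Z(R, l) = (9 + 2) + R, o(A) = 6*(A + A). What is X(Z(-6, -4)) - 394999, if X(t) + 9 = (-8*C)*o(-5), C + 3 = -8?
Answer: -400288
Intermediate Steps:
C = -11 (C = -3 - 8 = -11)
o(A) = 12*A (o(A) = 6*(2*A) = 12*A)
Z(R, l) = 11 + R
X(t) = -5289 (X(t) = -9 + (-8*(-11))*(12*(-5)) = -9 + 88*(-60) = -9 - 5280 = -5289)
X(Z(-6, -4)) - 394999 = -5289 - 394999 = -400288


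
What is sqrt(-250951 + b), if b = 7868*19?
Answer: I*sqrt(101459) ≈ 318.53*I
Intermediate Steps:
b = 149492
sqrt(-250951 + b) = sqrt(-250951 + 149492) = sqrt(-101459) = I*sqrt(101459)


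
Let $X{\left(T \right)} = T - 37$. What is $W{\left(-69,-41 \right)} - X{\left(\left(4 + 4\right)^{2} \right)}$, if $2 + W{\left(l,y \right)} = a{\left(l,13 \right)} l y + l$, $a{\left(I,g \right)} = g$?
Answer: $36679$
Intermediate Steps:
$X{\left(T \right)} = -37 + T$
$W{\left(l,y \right)} = -2 + l + 13 l y$ ($W{\left(l,y \right)} = -2 + \left(13 l y + l\right) = -2 + \left(l + 13 l y\right) = -2 + l + 13 l y$)
$W{\left(-69,-41 \right)} - X{\left(\left(4 + 4\right)^{2} \right)} = \left(-2 - 69 + 13 \left(-69\right) \left(-41\right)\right) - \left(-37 + \left(4 + 4\right)^{2}\right) = \left(-2 - 69 + 36777\right) - \left(-37 + 8^{2}\right) = 36706 - \left(-37 + 64\right) = 36706 - 27 = 36679$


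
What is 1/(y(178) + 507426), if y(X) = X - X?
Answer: 1/507426 ≈ 1.9707e-6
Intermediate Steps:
y(X) = 0
1/(y(178) + 507426) = 1/(0 + 507426) = 1/507426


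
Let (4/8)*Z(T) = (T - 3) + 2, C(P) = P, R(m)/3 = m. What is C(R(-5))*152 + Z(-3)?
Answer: -2288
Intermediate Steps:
R(m) = 3*m
Z(T) = -2 + 2*T (Z(T) = 2*((T - 3) + 2) = 2*((-3 + T) + 2) = 2*(-1 + T) = -2 + 2*T)
C(R(-5))*152 + Z(-3) = (3*(-5))*152 + (-2 + 2*(-3)) = -15*152 + (-2 - 6) = -2280 - 8 = -2288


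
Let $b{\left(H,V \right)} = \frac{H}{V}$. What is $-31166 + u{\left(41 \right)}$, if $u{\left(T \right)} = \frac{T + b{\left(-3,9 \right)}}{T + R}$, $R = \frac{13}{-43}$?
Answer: $- \frac{81808127}{2625} \approx -31165.0$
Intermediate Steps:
$R = - \frac{13}{43}$ ($R = 13 \left(- \frac{1}{43}\right) = - \frac{13}{43} \approx -0.30233$)
$u{\left(T \right)} = \frac{- \frac{1}{3} + T}{- \frac{13}{43} + T}$ ($u{\left(T \right)} = \frac{T - \frac{3}{9}}{T - \frac{13}{43}} = \frac{T - \frac{1}{3}}{- \frac{13}{43} + T} = \frac{- \frac{1}{3} + T}{- \frac{13}{43} + T}$)
$-31166 + u{\left(41 \right)} = -31166 + \frac{43 \left(-1 + 3 \cdot 41\right)}{3 \left(-13 + 43 \cdot 41\right)} = -31166 + \frac{43 \left(-1 + 123\right)}{3 \left(-13 + 1763\right)} = -31166 + \frac{43}{3} \cdot \frac{1}{1750} \cdot 122 = -31166 + \frac{2623}{2625} = - \frac{81808127}{2625}$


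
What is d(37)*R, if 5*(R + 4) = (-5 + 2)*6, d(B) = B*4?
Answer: -5624/5 ≈ -1124.8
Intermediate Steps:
d(B) = 4*B
R = -38/5 (R = -4 + ((-5 + 2)*6)/5 = -4 + (-3*6)/5 = -4 + (⅕)*(-18) = -4 - 18/5 = -38/5 ≈ -7.6000)
d(37)*R = (4*37)*(-38/5) = 148*(-38/5) = -5624/5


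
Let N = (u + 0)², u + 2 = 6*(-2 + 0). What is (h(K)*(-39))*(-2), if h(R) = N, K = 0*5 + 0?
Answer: 15288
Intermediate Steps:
u = -14 (u = -2 + 6*(-2 + 0) = -2 + 6*(-2) = -2 - 12 = -14)
N = 196 (N = (-14 + 0)² = (-14)² = 196)
K = 0 (K = 0 + 0 = 0)
h(R) = 196
(h(K)*(-39))*(-2) = (196*(-39))*(-2) = -7644*(-2) = 15288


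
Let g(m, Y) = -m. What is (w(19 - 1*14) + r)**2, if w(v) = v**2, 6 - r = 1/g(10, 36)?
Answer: 96721/100 ≈ 967.21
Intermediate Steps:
r = 61/10 (r = 6 - 1/((-1*10)) = 6 - 1/(-10) = 6 - 1*(-1/10) = 6 + 1/10 = 61/10 ≈ 6.1000)
(w(19 - 1*14) + r)**2 = ((19 - 1*14)**2 + 61/10)**2 = ((19 - 14)**2 + 61/10)**2 = (5**2 + 61/10)**2 = (25 + 61/10)**2 = (311/10)**2 = 96721/100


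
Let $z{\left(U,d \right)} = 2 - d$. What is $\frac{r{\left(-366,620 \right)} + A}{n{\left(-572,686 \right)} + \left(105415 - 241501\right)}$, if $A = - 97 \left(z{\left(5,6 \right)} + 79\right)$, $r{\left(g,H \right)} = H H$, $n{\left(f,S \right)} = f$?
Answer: $- \frac{377125}{136658} \approx -2.7596$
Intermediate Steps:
$r{\left(g,H \right)} = H^{2}$
$A = -7275$ ($A = - 97 \left(\left(2 - 6\right) + 79\right) = - 97 \left(-4 + 79\right) = \left(-97\right) 75 = -7275$)
$\frac{r{\left(-366,620 \right)} + A}{n{\left(-572,686 \right)} + \left(105415 - 241501\right)} = \frac{620^{2} - 7275}{-572 + \left(105415 - 241501\right)} = \frac{384400 - 7275}{-572 - 136086} = \frac{377125}{-136658} = 377125 \left(- \frac{1}{136658}\right) = - \frac{377125}{136658}$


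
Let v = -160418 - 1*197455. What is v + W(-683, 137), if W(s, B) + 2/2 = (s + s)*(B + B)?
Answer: -732158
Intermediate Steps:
v = -357873 (v = -160418 - 197455 = -357873)
W(s, B) = -1 + 4*B*s (W(s, B) = -1 + (s + s)*(B + B) = -1 + (2*s)*(2*B) = -1 + 4*B*s)
v + W(-683, 137) = -357873 + (-1 + 4*137*(-683)) = -357873 + (-1 - 374284) = -357873 - 374285 = -732158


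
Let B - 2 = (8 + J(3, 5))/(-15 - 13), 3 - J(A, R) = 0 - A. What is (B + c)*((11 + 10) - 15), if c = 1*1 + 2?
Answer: 27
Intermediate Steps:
J(A, R) = 3 + A (J(A, R) = 3 - (0 - A) = 3 - (-1)*A = 3 + A)
B = 3/2 (B = 2 + (8 + (3 + 3))/(-15 - 13) = 2 + (8 + 6)/(-28) = 2 + 14*(-1/28) = 2 - ½ = 3/2 ≈ 1.5000)
c = 3 (c = 1 + 2 = 3)
(B + c)*((11 + 10) - 15) = (3/2 + 3)*((11 + 10) - 15) = 9*(21 - 15)/2 = (9/2)*6 = 27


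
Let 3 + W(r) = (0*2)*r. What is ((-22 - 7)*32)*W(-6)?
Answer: 2784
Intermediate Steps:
W(r) = -3 (W(r) = -3 + (0*2)*r = -3 + 0*r = -3 + 0 = -3)
((-22 - 7)*32)*W(-6) = ((-22 - 7)*32)*(-3) = -29*32*(-3) = -928*(-3) = 2784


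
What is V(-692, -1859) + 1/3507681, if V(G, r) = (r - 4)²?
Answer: 12174350476690/3507681 ≈ 3.4708e+6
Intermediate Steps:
V(G, r) = (-4 + r)²
V(-692, -1859) + 1/3507681 = (-4 - 1859)² + 1/3507681 = (-1863)² + 1/3507681 = 3470769 + 1/3507681 = 12174350476690/3507681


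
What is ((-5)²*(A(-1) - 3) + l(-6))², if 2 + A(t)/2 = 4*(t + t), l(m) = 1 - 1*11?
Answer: 342225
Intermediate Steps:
l(m) = -10 (l(m) = 1 - 11 = -10)
A(t) = -4 + 16*t (A(t) = -4 + 2*(4*(t + t)) = -4 + 2*(4*(2*t)) = -4 + 2*(8*t) = -4 + 16*t)
((-5)²*(A(-1) - 3) + l(-6))² = ((-5)²*((-4 + 16*(-1)) - 3) - 10)² = (25*((-4 - 16) - 3) - 10)² = (25*(-20 - 3) - 10)² = (25*(-23) - 10)² = (-575 - 10)² = (-585)² = 342225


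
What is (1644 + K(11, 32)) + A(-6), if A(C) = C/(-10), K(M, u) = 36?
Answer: 8403/5 ≈ 1680.6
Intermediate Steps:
A(C) = -C/10 (A(C) = C*(-1/10) = -C/10)
(1644 + K(11, 32)) + A(-6) = (1644 + 36) - 1/10*(-6) = 1680 + 3/5 = 8403/5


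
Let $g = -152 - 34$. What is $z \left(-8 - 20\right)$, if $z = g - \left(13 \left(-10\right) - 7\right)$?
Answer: $1372$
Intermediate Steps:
$g = -186$ ($g = -152 - 34 = -186$)
$z = -49$ ($z = -186 - \left(13 \left(-10\right) - 7\right) = -186 - \left(-130 - 7\right) = -186 - -137 = -186 + 137 = -49$)
$z \left(-8 - 20\right) = - 49 \left(-8 - 20\right) = \left(-49\right) \left(-28\right) = 1372$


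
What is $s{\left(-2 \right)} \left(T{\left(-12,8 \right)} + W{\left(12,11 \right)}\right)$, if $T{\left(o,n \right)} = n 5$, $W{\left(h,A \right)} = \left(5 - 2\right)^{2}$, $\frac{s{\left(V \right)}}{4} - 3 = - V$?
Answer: $980$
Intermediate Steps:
$s{\left(V \right)} = 12 - 4 V$ ($s{\left(V \right)} = 12 + 4 \left(- V\right) = 12 - 4 V$)
$W{\left(h,A \right)} = 9$ ($W{\left(h,A \right)} = 3^{2} = 9$)
$T{\left(o,n \right)} = 5 n$
$s{\left(-2 \right)} \left(T{\left(-12,8 \right)} + W{\left(12,11 \right)}\right) = \left(12 - -8\right) \left(5 \cdot 8 + 9\right) = \left(12 + 8\right) \left(40 + 9\right) = 20 \cdot 49 = 980$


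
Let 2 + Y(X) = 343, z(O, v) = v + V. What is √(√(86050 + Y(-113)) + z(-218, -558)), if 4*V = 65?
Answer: √(-2167 + 12*√9599)/2 ≈ 15.743*I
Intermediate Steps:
V = 65/4 (V = (¼)*65 = 65/4 ≈ 16.250)
z(O, v) = 65/4 + v (z(O, v) = v + 65/4 = 65/4 + v)
Y(X) = 341 (Y(X) = -2 + 343 = 341)
√(√(86050 + Y(-113)) + z(-218, -558)) = √(√(86050 + 341) + (65/4 - 558)) = √(√86391 - 2167/4) = √(3*√9599 - 2167/4) = √(-2167/4 + 3*√9599)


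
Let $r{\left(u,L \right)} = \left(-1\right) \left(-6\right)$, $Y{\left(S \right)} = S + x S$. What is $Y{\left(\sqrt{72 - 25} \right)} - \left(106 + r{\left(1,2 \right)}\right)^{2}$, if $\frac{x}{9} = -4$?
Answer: $-12544 - 35 \sqrt{47} \approx -12784.0$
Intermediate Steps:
$x = -36$ ($x = 9 \left(-4\right) = -36$)
$Y{\left(S \right)} = - 35 S$ ($Y{\left(S \right)} = S - 36 S = - 35 S$)
$r{\left(u,L \right)} = 6$
$Y{\left(\sqrt{72 - 25} \right)} - \left(106 + r{\left(1,2 \right)}\right)^{2} = - 35 \sqrt{72 - 25} - \left(106 + 6\right)^{2} = - 35 \sqrt{47} - 112^{2} = - 35 \sqrt{47} - 12544 = -12544 - 35 \sqrt{47}$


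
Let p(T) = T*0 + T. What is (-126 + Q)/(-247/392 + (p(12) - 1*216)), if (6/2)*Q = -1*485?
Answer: 338296/240645 ≈ 1.4058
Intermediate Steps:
p(T) = T (p(T) = 0 + T = T)
Q = -485/3 (Q = (-1*485)/3 = (⅓)*(-485) = -485/3 ≈ -161.67)
(-126 + Q)/(-247/392 + (p(12) - 1*216)) = (-126 - 485/3)/(-247/392 + (12 - 1*216)) = -863/(3*(-247*1/392 + (12 - 216))) = -863/(3*(-247/392 - 204)) = -863/(3*(-80215/392)) = -863/3*(-392/80215) = 338296/240645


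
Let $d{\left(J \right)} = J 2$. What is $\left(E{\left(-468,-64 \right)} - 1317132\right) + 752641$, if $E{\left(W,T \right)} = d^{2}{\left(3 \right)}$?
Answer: $-564455$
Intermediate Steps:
$d{\left(J \right)} = 2 J$
$E{\left(W,T \right)} = 36$ ($E{\left(W,T \right)} = \left(2 \cdot 3\right)^{2} = 6^{2} = 36$)
$\left(E{\left(-468,-64 \right)} - 1317132\right) + 752641 = \left(36 - 1317132\right) + 752641 = -1317096 + 752641 = -564455$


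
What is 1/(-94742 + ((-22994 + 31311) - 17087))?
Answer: -1/103512 ≈ -9.6607e-6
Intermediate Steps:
1/(-94742 + ((-22994 + 31311) - 17087)) = 1/(-94742 + (8317 - 17087)) = 1/(-94742 - 8770) = 1/(-103512) = -1/103512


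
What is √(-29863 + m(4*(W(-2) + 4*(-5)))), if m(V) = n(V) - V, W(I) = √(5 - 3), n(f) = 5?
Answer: √(-29778 - 4*√2) ≈ 172.58*I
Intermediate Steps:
W(I) = √2
m(V) = 5 - V
√(-29863 + m(4*(W(-2) + 4*(-5)))) = √(-29863 + (5 - 4*(√2 + 4*(-5)))) = √(-29863 + (5 - 4*(√2 - 20))) = √(-29863 + (5 - 4*(-20 + √2))) = √(-29863 + (5 - (-80 + 4*√2))) = √(-29863 + (5 + (80 - 4*√2))) = √(-29863 + (85 - 4*√2)) = √(-29778 - 4*√2)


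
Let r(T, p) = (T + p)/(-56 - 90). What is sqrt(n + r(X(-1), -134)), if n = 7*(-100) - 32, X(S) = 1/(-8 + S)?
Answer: I*sqrt(140253586)/438 ≈ 27.039*I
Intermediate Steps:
r(T, p) = -T/146 - p/146 (r(T, p) = (T + p)/(-146) = (T + p)*(-1/146) = -T/146 - p/146)
n = -732 (n = -700 - 32 = -732)
sqrt(n + r(X(-1), -134)) = sqrt(-732 + (-1/(146*(-8 - 1)) - 1/146*(-134))) = sqrt(-732 + (-1/146/(-9) + 67/73)) = sqrt(-732 + (-1/146*(-1/9) + 67/73)) = sqrt(-732 + (1/1314 + 67/73)) = sqrt(-732 + 1207/1314) = sqrt(-960641/1314) = I*sqrt(140253586)/438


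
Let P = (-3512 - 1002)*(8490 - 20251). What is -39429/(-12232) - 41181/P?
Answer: 28280385501/8775493672 ≈ 3.2227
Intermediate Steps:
P = 53089154 (P = -4514*(-11761) = 53089154)
-39429/(-12232) - 41181/P = -39429/(-12232) - 41181/53089154 = -39429*(-1/12232) - 41181*1/53089154 = 39429/12232 - 1113/1434842 = 28280385501/8775493672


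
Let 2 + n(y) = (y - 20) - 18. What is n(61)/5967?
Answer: 7/1989 ≈ 0.0035194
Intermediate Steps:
n(y) = -40 + y (n(y) = -2 + ((y - 20) - 18) = -2 + ((-20 + y) - 18) = -2 + (-38 + y) = -40 + y)
n(61)/5967 = (-40 + 61)/5967 = 21*(1/5967) = 7/1989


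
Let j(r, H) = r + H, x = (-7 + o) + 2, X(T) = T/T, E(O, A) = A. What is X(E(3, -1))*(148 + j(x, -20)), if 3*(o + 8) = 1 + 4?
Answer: 350/3 ≈ 116.67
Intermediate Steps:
o = -19/3 (o = -8 + (1 + 4)/3 = -8 + (⅓)*5 = -8 + 5/3 = -19/3 ≈ -6.3333)
X(T) = 1
x = -34/3 (x = (-7 - 19/3) + 2 = -40/3 + 2 = -34/3 ≈ -11.333)
j(r, H) = H + r
X(E(3, -1))*(148 + j(x, -20)) = 1*(148 + (-20 - 34/3)) = 1*(148 - 94/3) = 1*(350/3) = 350/3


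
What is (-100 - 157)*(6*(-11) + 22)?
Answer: 11308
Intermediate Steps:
(-100 - 157)*(6*(-11) + 22) = -257*(-66 + 22) = -257*(-44) = 11308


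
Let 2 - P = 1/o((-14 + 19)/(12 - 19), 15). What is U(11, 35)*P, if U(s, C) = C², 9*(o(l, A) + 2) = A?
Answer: 6125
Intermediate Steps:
o(l, A) = -2 + A/9
P = 5 (P = 2 - 1/(-2 + (⅑)*15) = 2 - 1/(-2 + 5/3) = 2 - 1/(-⅓) = 2 - 1*(-3) = 2 + 3 = 5)
U(11, 35)*P = 35²*5 = 1225*5 = 6125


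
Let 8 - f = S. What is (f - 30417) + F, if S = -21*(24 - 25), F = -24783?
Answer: -55213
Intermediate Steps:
S = 21 (S = -21*(-1) = 21)
f = -13 (f = 8 - 1*21 = 8 - 21 = -13)
(f - 30417) + F = (-13 - 30417) - 24783 = -30430 - 24783 = -55213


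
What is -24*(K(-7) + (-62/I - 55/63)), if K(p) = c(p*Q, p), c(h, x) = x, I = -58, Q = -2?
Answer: 99448/609 ≈ 163.30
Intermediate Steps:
K(p) = p
-24*(K(-7) + (-62/I - 55/63)) = -24*(-7 + (-62/(-58) - 55/63)) = -24*(-7 + (-62*(-1/58) - 55*1/63)) = -24*(-7 + (31/29 - 55/63)) = -24*(-7 + 358/1827) = -24*(-12431/1827) = 99448/609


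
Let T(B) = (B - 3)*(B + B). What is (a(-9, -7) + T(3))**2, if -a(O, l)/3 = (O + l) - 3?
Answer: 3249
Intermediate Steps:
a(O, l) = 9 - 3*O - 3*l (a(O, l) = -3*((O + l) - 3) = -3*(-3 + O + l) = 9 - 3*O - 3*l)
T(B) = 2*B*(-3 + B) (T(B) = (-3 + B)*(2*B) = 2*B*(-3 + B))
(a(-9, -7) + T(3))**2 = ((9 - 3*(-9) - 3*(-7)) + 2*3*(-3 + 3))**2 = ((9 + 27 + 21) + 2*3*0)**2 = (57 + 0)**2 = 57**2 = 3249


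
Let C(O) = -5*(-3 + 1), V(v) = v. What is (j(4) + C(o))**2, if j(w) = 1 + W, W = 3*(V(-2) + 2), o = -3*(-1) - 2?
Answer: 121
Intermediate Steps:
o = 1 (o = 3 - 2 = 1)
W = 0 (W = 3*(-2 + 2) = 3*0 = 0)
C(O) = 10 (C(O) = -5*(-2) = 10)
j(w) = 1 (j(w) = 1 + 0 = 1)
(j(4) + C(o))**2 = (1 + 10)**2 = 11**2 = 121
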